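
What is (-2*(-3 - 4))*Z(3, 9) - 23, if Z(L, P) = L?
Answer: 19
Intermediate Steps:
(-2*(-3 - 4))*Z(3, 9) - 23 = -2*(-3 - 4)*3 - 23 = -2*(-7)*3 - 23 = 14*3 - 23 = 42 - 23 = 19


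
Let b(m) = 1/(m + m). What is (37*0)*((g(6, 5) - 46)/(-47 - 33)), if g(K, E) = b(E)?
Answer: 0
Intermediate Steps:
b(m) = 1/(2*m)
g(K, E) = 1/(2*E)
(37*0)*((g(6, 5) - 46)/(-47 - 33)) = (37*0)*(((½)/5 - 46)/(-47 - 33)) = 0*(((½)*(⅕) - 46)/(-80)) = 0*((⅒ - 46)*(-1/80)) = 0*(-459/10*(-1/80)) = 0*(459/800) = 0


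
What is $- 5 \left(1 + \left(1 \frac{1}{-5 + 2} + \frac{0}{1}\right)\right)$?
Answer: $- \frac{10}{3} \approx -3.3333$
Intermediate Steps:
$- 5 \left(1 + \left(1 \frac{1}{-5 + 2} + \frac{0}{1}\right)\right) = - 5 \left(1 + \left(1 \frac{1}{-3} + 0 \cdot 1\right)\right) = - 5 \left(1 + \left(1 \left(- \frac{1}{3}\right) + 0\right)\right) = - 5 \left(1 + \left(- \frac{1}{3} + 0\right)\right) = - 5 \left(1 - \frac{1}{3}\right) = \left(-5\right) \frac{2}{3} = - \frac{10}{3}$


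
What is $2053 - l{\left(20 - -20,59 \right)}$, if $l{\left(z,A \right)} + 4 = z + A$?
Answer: $1958$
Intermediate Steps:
$l{\left(z,A \right)} = -4 + A + z$ ($l{\left(z,A \right)} = -4 + \left(z + A\right) = -4 + \left(A + z\right) = -4 + A + z$)
$2053 - l{\left(20 - -20,59 \right)} = 2053 - \left(-4 + 59 + \left(20 - -20\right)\right) = 2053 - \left(-4 + 59 + \left(20 + 20\right)\right) = 2053 - \left(-4 + 59 + 40\right) = 2053 - 95 = 1958$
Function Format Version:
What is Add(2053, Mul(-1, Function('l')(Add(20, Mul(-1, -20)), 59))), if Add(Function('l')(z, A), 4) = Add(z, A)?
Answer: 1958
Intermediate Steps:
Function('l')(z, A) = Add(-4, A, z) (Function('l')(z, A) = Add(-4, Add(z, A)) = Add(-4, Add(A, z)) = Add(-4, A, z))
Add(2053, Mul(-1, Function('l')(Add(20, Mul(-1, -20)), 59))) = Add(2053, Mul(-1, Add(-4, 59, Add(20, Mul(-1, -20))))) = Add(2053, Mul(-1, Add(-4, 59, Add(20, 20)))) = Add(2053, Mul(-1, Add(-4, 59, 40))) = Add(2053, Mul(-1, 95)) = Add(2053, -95) = 1958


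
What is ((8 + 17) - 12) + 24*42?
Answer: 1021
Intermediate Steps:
((8 + 17) - 12) + 24*42 = (25 - 12) + 1008 = 13 + 1008 = 1021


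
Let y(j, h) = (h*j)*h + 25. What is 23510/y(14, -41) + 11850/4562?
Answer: 193213385/53738079 ≈ 3.5955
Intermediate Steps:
y(j, h) = 25 + j*h² (y(j, h) = j*h² + 25 = 25 + j*h²)
23510/y(14, -41) + 11850/4562 = 23510/(25 + 14*(-41)²) + 11850/4562 = 23510/(25 + 14*1681) + 11850*(1/4562) = 23510/(25 + 23534) + 5925/2281 = 23510/23559 + 5925/2281 = 193213385/53738079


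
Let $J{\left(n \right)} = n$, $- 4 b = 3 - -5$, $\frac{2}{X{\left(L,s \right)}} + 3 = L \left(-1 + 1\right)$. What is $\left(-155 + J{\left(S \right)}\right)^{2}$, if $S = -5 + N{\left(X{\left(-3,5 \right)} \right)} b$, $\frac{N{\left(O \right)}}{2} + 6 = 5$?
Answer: $24336$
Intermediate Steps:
$X{\left(L,s \right)} = - \frac{2}{3}$ ($X{\left(L,s \right)} = \frac{2}{-3 + L \left(-1 + 1\right)} = \frac{2}{-3 + L 0} = \frac{2}{-3 + 0} = \frac{2}{-3} = 2 \left(- \frac{1}{3}\right) = - \frac{2}{3}$)
$N{\left(O \right)} = -2$ ($N{\left(O \right)} = -12 + 2 \cdot 5 = -12 + 10 = -2$)
$b = -2$ ($b = - \frac{3 - -5}{4} = - \frac{3 + 5}{4} = \left(- \frac{1}{4}\right) 8 = -2$)
$S = -1$ ($S = -5 - -4 = -5 + 4 = -1$)
$\left(-155 + J{\left(S \right)}\right)^{2} = \left(-155 - 1\right)^{2} = \left(-156\right)^{2} = 24336$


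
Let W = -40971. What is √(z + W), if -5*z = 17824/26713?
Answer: I*√730909010220035/133565 ≈ 202.41*I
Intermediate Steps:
z = -17824/133565 (z = -17824/(5*26713) = -⅕*17824/26713 = -17824/133565 ≈ -0.13345)
√(z + W) = √(-17824/133565 - 40971) = √(-5472309439/133565) = I*√730909010220035/133565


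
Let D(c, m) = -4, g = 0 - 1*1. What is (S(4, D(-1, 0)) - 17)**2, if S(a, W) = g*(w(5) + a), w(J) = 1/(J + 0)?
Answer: 11236/25 ≈ 449.44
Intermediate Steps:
g = -1 (g = 0 - 1 = -1)
w(J) = 1/J
S(a, W) = -1/5 - a (S(a, W) = -(1/5 + a) = -1/5 - a)
(S(4, D(-1, 0)) - 17)**2 = ((-1/5 - 1*4) - 17)**2 = ((-1/5 - 4) - 17)**2 = (-21/5 - 17)**2 = (-106/5)**2 = 11236/25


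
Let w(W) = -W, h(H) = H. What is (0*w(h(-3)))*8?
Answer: 0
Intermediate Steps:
(0*w(h(-3)))*8 = (0*(-1*(-3)))*8 = (0*3)*8 = 0*8 = 0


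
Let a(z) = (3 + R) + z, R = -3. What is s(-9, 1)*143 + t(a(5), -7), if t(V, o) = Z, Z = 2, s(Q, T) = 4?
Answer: 574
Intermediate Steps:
a(z) = z (a(z) = (3 - 3) + z = 0 + z = z)
t(V, o) = 2
s(-9, 1)*143 + t(a(5), -7) = 4*143 + 2 = 572 + 2 = 574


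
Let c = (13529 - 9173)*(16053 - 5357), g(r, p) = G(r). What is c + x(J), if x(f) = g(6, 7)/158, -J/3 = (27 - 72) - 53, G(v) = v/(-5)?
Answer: 18403751517/395 ≈ 4.6592e+7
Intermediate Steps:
G(v) = -v/5 (G(v) = v*(-1/5) = -v/5)
g(r, p) = -r/5
c = 46591776 (c = 4356*10696 = 46591776)
J = 294 (J = -3*((27 - 72) - 53) = -3*(-45 - 53) = -3*(-98) = 294)
x(f) = -3/395 (x(f) = -1/5*6/158 = -6/5*1/158 = -3/395)
c + x(J) = 46591776 - 3/395 = 18403751517/395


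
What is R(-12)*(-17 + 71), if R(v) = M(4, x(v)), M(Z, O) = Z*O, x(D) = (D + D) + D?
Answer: -7776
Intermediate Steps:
x(D) = 3*D (x(D) = 2*D + D = 3*D)
M(Z, O) = O*Z
R(v) = 12*v (R(v) = (3*v)*4 = 12*v)
R(-12)*(-17 + 71) = (12*(-12))*(-17 + 71) = -144*54 = -7776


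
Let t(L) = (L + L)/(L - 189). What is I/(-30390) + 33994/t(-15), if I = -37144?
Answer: 3512482616/15195 ≈ 2.3116e+5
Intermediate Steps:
t(L) = 2*L/(-189 + L) (t(L) = (2*L)/(-189 + L) = 2*L/(-189 + L))
I/(-30390) + 33994/t(-15) = -37144/(-30390) + 33994/((2*(-15)/(-189 - 15))) = -37144*(-1/30390) + 33994/((2*(-15)/(-204))) = 18572/15195 + 33994/((2*(-15)*(-1/204))) = 18572/15195 + 33994/(5/34) = 18572/15195 + 33994*(34/5) = 18572/15195 + 1155796/5 = 3512482616/15195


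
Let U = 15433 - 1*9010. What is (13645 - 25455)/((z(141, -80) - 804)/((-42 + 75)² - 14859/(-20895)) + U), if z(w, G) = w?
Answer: -29878662260/16248303893 ≈ -1.8389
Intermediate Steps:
U = 6423 (U = 15433 - 9010 = 6423)
(13645 - 25455)/((z(141, -80) - 804)/((-42 + 75)² - 14859/(-20895)) + U) = (13645 - 25455)/((141 - 804)/((-42 + 75)² - 14859/(-20895)) + 6423) = -11810/(-663/(33² - 14859*(-1/20895)) + 6423) = -11810/(-663/(1089 + 4953/6965) + 6423) = -11810/(-663/7589838/6965 + 6423) = -11810/(-663*6965/7589838 + 6423) = -11810/(-1539265/2529946 + 6423) = -11810/16248303893/2529946 = -11810*2529946/16248303893 = -29878662260/16248303893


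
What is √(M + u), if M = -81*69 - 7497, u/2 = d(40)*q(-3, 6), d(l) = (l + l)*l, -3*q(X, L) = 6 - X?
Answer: I*√32286 ≈ 179.68*I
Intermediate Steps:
q(X, L) = -2 + X/3 (q(X, L) = -(6 - X)/3 = -2 + X/3)
d(l) = 2*l² (d(l) = (2*l)*l = 2*l²)
u = -19200 (u = 2*((2*40²)*(-2 + (⅓)*(-3))) = 2*((2*1600)*(-2 - 1)) = 2*(3200*(-3)) = 2*(-9600) = -19200)
M = -13086 (M = -5589 - 7497 = -13086)
√(M + u) = √(-13086 - 19200) = √(-32286) = I*√32286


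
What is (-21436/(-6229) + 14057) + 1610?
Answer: 97611179/6229 ≈ 15670.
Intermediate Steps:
(-21436/(-6229) + 14057) + 1610 = (-21436*(-1/6229) + 14057) + 1610 = (21436/6229 + 14057) + 1610 = 87582489/6229 + 1610 = 97611179/6229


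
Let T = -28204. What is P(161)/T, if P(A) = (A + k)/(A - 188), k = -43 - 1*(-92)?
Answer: 35/126918 ≈ 0.00027577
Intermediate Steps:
k = 49 (k = -43 + 92 = 49)
P(A) = (49 + A)/(-188 + A) (P(A) = (A + 49)/(A - 188) = (49 + A)/(-188 + A))
P(161)/T = ((49 + 161)/(-188 + 161))/(-28204) = (210/(-27))*(-1/28204) = -1/27*210*(-1/28204) = -70/9*(-1/28204) = 35/126918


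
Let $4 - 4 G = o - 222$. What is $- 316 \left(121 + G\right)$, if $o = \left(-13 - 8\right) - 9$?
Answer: $-58460$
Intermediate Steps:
$o = -30$ ($o = -21 - 9 = -30$)
$G = 64$ ($G = 1 - \frac{-30 - 222}{4} = 1 - -63 = 1 + 63 = 64$)
$- 316 \left(121 + G\right) = - 316 \left(121 + 64\right) = \left(-316\right) 185 = -58460$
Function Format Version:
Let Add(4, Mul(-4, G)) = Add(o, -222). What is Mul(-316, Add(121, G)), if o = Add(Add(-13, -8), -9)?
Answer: -58460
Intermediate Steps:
o = -30 (o = Add(-21, -9) = -30)
G = 64 (G = Add(1, Mul(Rational(-1, 4), Add(-30, -222))) = Add(1, Mul(Rational(-1, 4), -252)) = Add(1, 63) = 64)
Mul(-316, Add(121, G)) = Mul(-316, Add(121, 64)) = Mul(-316, 185) = -58460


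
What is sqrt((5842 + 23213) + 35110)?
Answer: sqrt(64165) ≈ 253.31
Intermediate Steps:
sqrt((5842 + 23213) + 35110) = sqrt(29055 + 35110) = sqrt(64165)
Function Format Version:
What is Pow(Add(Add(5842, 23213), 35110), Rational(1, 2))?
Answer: Pow(64165, Rational(1, 2)) ≈ 253.31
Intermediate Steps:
Pow(Add(Add(5842, 23213), 35110), Rational(1, 2)) = Pow(Add(29055, 35110), Rational(1, 2)) = Pow(64165, Rational(1, 2))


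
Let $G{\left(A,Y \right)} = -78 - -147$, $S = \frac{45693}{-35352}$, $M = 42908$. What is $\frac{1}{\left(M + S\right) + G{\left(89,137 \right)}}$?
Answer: $\frac{3928}{168808579} \approx 2.3269 \cdot 10^{-5}$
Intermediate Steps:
$S = - \frac{5077}{3928}$ ($S = 45693 \left(- \frac{1}{35352}\right) = - \frac{5077}{3928} \approx -1.2925$)
$G{\left(A,Y \right)} = 69$ ($G{\left(A,Y \right)} = -78 + 147 = 69$)
$\frac{1}{\left(M + S\right) + G{\left(89,137 \right)}} = \frac{1}{\left(42908 - \frac{5077}{3928}\right) + 69} = \frac{1}{\frac{168537547}{3928} + 69} = \frac{1}{\frac{168808579}{3928}} = \frac{3928}{168808579}$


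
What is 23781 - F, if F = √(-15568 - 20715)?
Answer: 23781 - I*√36283 ≈ 23781.0 - 190.48*I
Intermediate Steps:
F = I*√36283 (F = √(-36283) = I*√36283 ≈ 190.48*I)
23781 - F = 23781 - I*√36283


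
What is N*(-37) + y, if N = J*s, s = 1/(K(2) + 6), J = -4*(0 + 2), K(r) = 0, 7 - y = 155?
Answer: -296/3 ≈ -98.667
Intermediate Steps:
y = -148 (y = 7 - 1*155 = 7 - 155 = -148)
J = -8 (J = -4*2 = -8)
s = ⅙ (s = 1/(0 + 6) = 1/6 = ⅙ ≈ 0.16667)
N = -4/3 (N = -8*⅙ = -4/3 ≈ -1.3333)
N*(-37) + y = -4/3*(-37) - 148 = 148/3 - 148 = -296/3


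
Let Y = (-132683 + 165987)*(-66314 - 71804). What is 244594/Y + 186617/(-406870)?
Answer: -9331692100737/20342977578920 ≈ -0.45872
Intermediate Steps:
Y = -4599881872 (Y = 33304*(-138118) = -4599881872)
244594/Y + 186617/(-406870) = 244594/(-4599881872) + 186617/(-406870) = 244594*(-1/4599881872) + 186617*(-1/406870) = -122297/2299940936 - 186617/406870 = -9331692100737/20342977578920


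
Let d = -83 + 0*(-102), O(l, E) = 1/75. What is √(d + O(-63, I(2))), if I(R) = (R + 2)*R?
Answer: 4*I*√1167/15 ≈ 9.1097*I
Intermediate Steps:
I(R) = R*(2 + R) (I(R) = (2 + R)*R = R*(2 + R))
O(l, E) = 1/75
d = -83 (d = -83 + 0 = -83)
√(d + O(-63, I(2))) = √(-83 + 1/75) = √(-6224/75) = 4*I*√1167/15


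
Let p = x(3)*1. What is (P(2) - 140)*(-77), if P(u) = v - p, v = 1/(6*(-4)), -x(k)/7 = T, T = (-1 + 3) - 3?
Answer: 271733/24 ≈ 11322.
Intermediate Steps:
T = -1 (T = 2 - 3 = -1)
x(k) = 7 (x(k) = -7*(-1) = 7)
p = 7 (p = 7*1 = 7)
v = -1/24 (v = (⅙)*(-¼) = -1/24 ≈ -0.041667)
P(u) = -169/24 (P(u) = -1/24 - 1*7 = -1/24 - 7 = -169/24)
(P(2) - 140)*(-77) = (-169/24 - 140)*(-77) = -3529/24*(-77) = 271733/24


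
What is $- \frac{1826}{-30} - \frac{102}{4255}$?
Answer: $\frac{776657}{12765} \approx 60.843$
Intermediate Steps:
$- \frac{1826}{-30} - \frac{102}{4255} = \left(-1826\right) \left(- \frac{1}{30}\right) - \frac{102}{4255} = \frac{913}{15} - \frac{102}{4255} = \frac{776657}{12765}$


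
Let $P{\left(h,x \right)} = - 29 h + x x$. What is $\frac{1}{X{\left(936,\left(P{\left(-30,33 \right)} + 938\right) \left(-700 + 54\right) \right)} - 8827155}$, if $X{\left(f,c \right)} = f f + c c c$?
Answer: $- \frac{1}{6554552397593734187} \approx -1.5257 \cdot 10^{-19}$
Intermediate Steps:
$P{\left(h,x \right)} = x^{2} - 29 h$ ($P{\left(h,x \right)} = - 29 h + x^{2} = x^{2} - 29 h$)
$X{\left(f,c \right)} = c^{3} + f^{2}$ ($X{\left(f,c \right)} = f^{2} + c^{2} c = f^{2} + c^{3} = c^{3} + f^{2}$)
$\frac{1}{X{\left(936,\left(P{\left(-30,33 \right)} + 938\right) \left(-700 + 54\right) \right)} - 8827155} = \frac{1}{\left(\left(\left(\left(33^{2} - -870\right) + 938\right) \left(-700 + 54\right)\right)^{3} + 936^{2}\right) - 8827155} = \frac{1}{\left(\left(\left(\left(1089 + 870\right) + 938\right) \left(-646\right)\right)^{3} + 876096\right) - 8827155} = \frac{1}{\left(\left(\left(1959 + 938\right) \left(-646\right)\right)^{3} + 876096\right) - 8827155} = \frac{1}{\left(\left(2897 \left(-646\right)\right)^{3} + 876096\right) - 8827155} = \frac{1}{\left(\left(-1871462\right)^{3} + 876096\right) - 8827155} = \frac{1}{\left(-6554552397585783128 + 876096\right) - 8827155} = \frac{1}{-6554552397584907032 - 8827155} = \frac{1}{-6554552397593734187} = - \frac{1}{6554552397593734187}$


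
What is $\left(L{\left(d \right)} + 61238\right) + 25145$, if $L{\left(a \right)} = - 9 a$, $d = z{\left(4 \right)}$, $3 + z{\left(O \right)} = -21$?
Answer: $86599$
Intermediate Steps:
$z{\left(O \right)} = -24$ ($z{\left(O \right)} = -3 - 21 = -24$)
$d = -24$
$\left(L{\left(d \right)} + 61238\right) + 25145 = \left(\left(-9\right) \left(-24\right) + 61238\right) + 25145 = \left(216 + 61238\right) + 25145 = 61454 + 25145 = 86599$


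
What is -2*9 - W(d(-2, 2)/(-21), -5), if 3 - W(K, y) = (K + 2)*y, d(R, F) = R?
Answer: -661/21 ≈ -31.476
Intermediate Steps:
W(K, y) = 3 - y*(2 + K) (W(K, y) = 3 - (K + 2)*y = 3 - (2 + K)*y = 3 - y*(2 + K))
-2*9 - W(d(-2, 2)/(-21), -5) = -2*9 - (3 - 2*(-5) - 1*(-2/(-21))*(-5)) = -18 - (3 + 10 - 1*(-2*(-1/21))*(-5)) = -18 - (3 + 10 - 1*2/21*(-5)) = -18 - (3 + 10 + 10/21) = -18 - 1*283/21 = -18 - 283/21 = -661/21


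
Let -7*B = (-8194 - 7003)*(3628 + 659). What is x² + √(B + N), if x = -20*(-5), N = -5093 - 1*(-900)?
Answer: 10000 + 2*√2325721 ≈ 13050.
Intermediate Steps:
N = -4193 (N = -5093 + 900 = -4193)
x = 100
B = 9307077 (B = -(-8194 - 7003)*(3628 + 659)/7 = -(-2171)*4287 = -⅐*(-65149539) = 9307077)
x² + √(B + N) = 100² + √(9307077 - 4193) = 10000 + √9302884 = 10000 + 2*√2325721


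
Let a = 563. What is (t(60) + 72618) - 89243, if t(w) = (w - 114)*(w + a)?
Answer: -50267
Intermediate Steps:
t(w) = (-114 + w)*(563 + w) (t(w) = (w - 114)*(w + 563) = (-114 + w)*(563 + w))
(t(60) + 72618) - 89243 = ((-64182 + 60² + 449*60) + 72618) - 89243 = ((-64182 + 3600 + 26940) + 72618) - 89243 = (-33642 + 72618) - 89243 = 38976 - 89243 = -50267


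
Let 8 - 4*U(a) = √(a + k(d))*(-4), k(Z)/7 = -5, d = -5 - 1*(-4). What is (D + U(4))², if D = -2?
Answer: -31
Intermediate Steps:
d = -1 (d = -5 + 4 = -1)
k(Z) = -35 (k(Z) = 7*(-5) = -35)
U(a) = 2 + √(-35 + a) (U(a) = 2 - √(a - 35)*(-4)/4 = 2 - √(-35 + a)*(-4)/4 = 2 - (-1)*√(-35 + a) = 2 + √(-35 + a))
(D + U(4))² = (-2 + (2 + √(-35 + 4)))² = (-2 + (2 + √(-31)))² = (-2 + (2 + I*√31))² = (I*√31)² = -31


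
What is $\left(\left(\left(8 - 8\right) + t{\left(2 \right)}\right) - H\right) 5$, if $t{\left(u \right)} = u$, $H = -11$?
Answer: $65$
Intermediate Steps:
$\left(\left(\left(8 - 8\right) + t{\left(2 \right)}\right) - H\right) 5 = \left(\left(\left(8 - 8\right) + 2\right) - -11\right) 5 = \left(\left(0 + 2\right) + 11\right) 5 = \left(2 + 11\right) 5 = 13 \cdot 5 = 65$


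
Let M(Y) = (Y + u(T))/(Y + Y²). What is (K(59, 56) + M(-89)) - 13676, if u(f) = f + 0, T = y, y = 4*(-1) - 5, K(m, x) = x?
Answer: -53335969/3916 ≈ -13620.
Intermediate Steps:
y = -9 (y = -4 - 5 = -9)
T = -9
u(f) = f
M(Y) = (-9 + Y)/(Y + Y²) (M(Y) = (Y - 9)/(Y + Y²) = (-9 + Y)/(Y + Y²))
(K(59, 56) + M(-89)) - 13676 = (56 + (-9 - 89)/((-89)*(1 - 89))) - 13676 = (56 - 1/89*(-98)/(-88)) - 13676 = (56 - 1/89*(-1/88)*(-98)) - 13676 = (56 - 49/3916) - 13676 = 219247/3916 - 13676 = -53335969/3916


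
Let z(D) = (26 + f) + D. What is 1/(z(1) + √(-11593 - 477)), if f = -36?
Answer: -9/12151 - I*√12070/12151 ≈ -0.00074068 - 0.0090415*I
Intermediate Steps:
z(D) = -10 + D (z(D) = (26 - 36) + D = -10 + D)
1/(z(1) + √(-11593 - 477)) = 1/((-10 + 1) + √(-11593 - 477)) = 1/(-9 + √(-12070)) = 1/(-9 + I*√12070)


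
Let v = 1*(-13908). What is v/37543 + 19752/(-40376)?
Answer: -162887343/189479521 ≈ -0.85966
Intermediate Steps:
v = -13908
v/37543 + 19752/(-40376) = -13908/37543 + 19752/(-40376) = -13908*1/37543 + 19752*(-1/40376) = -13908/37543 - 2469/5047 = -162887343/189479521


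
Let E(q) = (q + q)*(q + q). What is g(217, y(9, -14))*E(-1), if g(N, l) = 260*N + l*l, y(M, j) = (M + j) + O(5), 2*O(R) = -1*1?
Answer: 225801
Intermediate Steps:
O(R) = -½ (O(R) = (-1*1)/2 = (½)*(-1) = -½)
E(q) = 4*q² (E(q) = (2*q)*(2*q) = 4*q²)
y(M, j) = -½ + M + j (y(M, j) = (M + j) - ½ = -½ + M + j)
g(N, l) = l² + 260*N (g(N, l) = 260*N + l² = l² + 260*N)
g(217, y(9, -14))*E(-1) = ((-½ + 9 - 14)² + 260*217)*(4*(-1)²) = ((-11/2)² + 56420)*(4*1) = (121/4 + 56420)*4 = (225801/4)*4 = 225801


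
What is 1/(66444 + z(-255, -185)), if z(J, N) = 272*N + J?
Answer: 1/15869 ≈ 6.3016e-5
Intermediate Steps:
z(J, N) = J + 272*N
1/(66444 + z(-255, -185)) = 1/(66444 + (-255 + 272*(-185))) = 1/(66444 + (-255 - 50320)) = 1/(66444 - 50575) = 1/15869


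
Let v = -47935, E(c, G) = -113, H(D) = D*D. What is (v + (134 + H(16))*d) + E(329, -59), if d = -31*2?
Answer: -72228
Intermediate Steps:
H(D) = D**2
d = -62
(v + (134 + H(16))*d) + E(329, -59) = (-47935 + (134 + 16**2)*(-62)) - 113 = (-47935 + (134 + 256)*(-62)) - 113 = (-47935 + 390*(-62)) - 113 = (-47935 - 24180) - 113 = -72115 - 113 = -72228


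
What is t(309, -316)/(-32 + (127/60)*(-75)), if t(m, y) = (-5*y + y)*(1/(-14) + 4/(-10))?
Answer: 83424/26705 ≈ 3.1239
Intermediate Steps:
t(m, y) = 66*y/35 (t(m, y) = (-4*y)*(1*(-1/14) + 4*(-⅒)) = (-4*y)*(-1/14 - ⅖) = -4*y*(-33/70) = 66*y/35)
t(309, -316)/(-32 + (127/60)*(-75)) = ((66/35)*(-316))/(-32 + (127/60)*(-75)) = -20856/(35*(-32 + (127*(1/60))*(-75))) = -20856/(35*(-32 + (127/60)*(-75))) = -20856/(35*(-32 - 635/4)) = -20856/(35*(-763/4)) = -20856/35*(-4/763) = 83424/26705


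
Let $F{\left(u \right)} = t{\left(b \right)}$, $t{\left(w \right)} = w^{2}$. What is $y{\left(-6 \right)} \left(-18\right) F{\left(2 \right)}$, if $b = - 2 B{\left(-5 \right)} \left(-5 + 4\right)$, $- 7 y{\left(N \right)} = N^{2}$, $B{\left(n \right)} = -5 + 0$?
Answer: $\frac{64800}{7} \approx 9257.1$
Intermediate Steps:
$B{\left(n \right)} = -5$
$y{\left(N \right)} = - \frac{N^{2}}{7}$
$b = -10$ ($b = - 2 \left(- 5 \left(-5 + 4\right)\right) = - 2 \left(\left(-5\right) \left(-1\right)\right) = \left(-2\right) 5 = -10$)
$F{\left(u \right)} = 100$ ($F{\left(u \right)} = \left(-10\right)^{2} = 100$)
$y{\left(-6 \right)} \left(-18\right) F{\left(2 \right)} = - \frac{\left(-6\right)^{2}}{7} \left(-18\right) 100 = \left(- \frac{1}{7}\right) 36 \left(-18\right) 100 = \left(- \frac{36}{7}\right) \left(-18\right) 100 = \frac{648}{7} \cdot 100 = \frac{64800}{7}$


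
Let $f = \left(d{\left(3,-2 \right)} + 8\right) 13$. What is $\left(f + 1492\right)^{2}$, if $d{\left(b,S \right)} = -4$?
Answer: $2383936$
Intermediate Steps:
$f = 52$ ($f = \left(-4 + 8\right) 13 = 4 \cdot 13 = 52$)
$\left(f + 1492\right)^{2} = \left(52 + 1492\right)^{2} = 1544^{2} = 2383936$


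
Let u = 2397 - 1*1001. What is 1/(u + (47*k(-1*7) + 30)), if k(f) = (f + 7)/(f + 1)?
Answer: 1/1426 ≈ 0.00070126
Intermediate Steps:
k(f) = (7 + f)/(1 + f)
u = 1396 (u = 2397 - 1001 = 1396)
1/(u + (47*k(-1*7) + 30)) = 1/(1396 + (47*((7 - 1*7)/(1 - 1*7)) + 30)) = 1/(1396 + (47*((7 - 7)/(1 - 7)) + 30)) = 1/(1396 + (47*(0/(-6)) + 30)) = 1/(1396 + (47*(-1/6*0) + 30)) = 1/(1396 + (47*0 + 30)) = 1/(1396 + (0 + 30)) = 1/(1396 + 30) = 1/1426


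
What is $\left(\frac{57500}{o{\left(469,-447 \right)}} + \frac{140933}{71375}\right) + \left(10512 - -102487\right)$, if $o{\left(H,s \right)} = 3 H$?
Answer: $\frac{11352184555606}{100424625} \approx 1.1304 \cdot 10^{5}$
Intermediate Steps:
$\left(\frac{57500}{o{\left(469,-447 \right)}} + \frac{140933}{71375}\right) + \left(10512 - -102487\right) = \left(\frac{57500}{3 \cdot 469} + \frac{140933}{71375}\right) + \left(10512 - -102487\right) = \left(\frac{57500}{1407} + 140933 \cdot \frac{1}{71375}\right) + \left(10512 + 102487\right) = \left(57500 \cdot \frac{1}{1407} + \frac{140933}{71375}\right) + 112999 = \left(\frac{57500}{1407} + \frac{140933}{71375}\right) + 112999 = \frac{4302355231}{100424625} + 112999 = \frac{11352184555606}{100424625}$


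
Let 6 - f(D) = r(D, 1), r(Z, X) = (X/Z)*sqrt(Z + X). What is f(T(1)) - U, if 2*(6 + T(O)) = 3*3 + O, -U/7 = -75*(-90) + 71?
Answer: 47753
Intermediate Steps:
U = -47747 (U = -7*(-75*(-90) + 71) = -7*(6750 + 71) = -7*6821 = -47747)
T(O) = -3/2 + O/2 (T(O) = -6 + (3*3 + O)/2 = -6 + (9 + O)/2 = -6 + (9/2 + O/2) = -3/2 + O/2)
r(Z, X) = X*sqrt(X + Z)/Z (r(Z, X) = (X/Z)*sqrt(X + Z) = X*sqrt(X + Z)/Z)
f(D) = 6 - sqrt(1 + D)/D
f(T(1)) - U = (6 - sqrt(1 + (-3/2 + (1/2)*1))/(-3/2 + (1/2)*1)) - 1*(-47747) = (6 - sqrt(1 + (-3/2 + 1/2))/(-3/2 + 1/2)) + 47747 = (6 - 1*sqrt(1 - 1)/(-1)) + 47747 = (6 - 1*(-1)*sqrt(0)) + 47747 = (6 - 1*(-1)*0) + 47747 = (6 + 0) + 47747 = 6 + 47747 = 47753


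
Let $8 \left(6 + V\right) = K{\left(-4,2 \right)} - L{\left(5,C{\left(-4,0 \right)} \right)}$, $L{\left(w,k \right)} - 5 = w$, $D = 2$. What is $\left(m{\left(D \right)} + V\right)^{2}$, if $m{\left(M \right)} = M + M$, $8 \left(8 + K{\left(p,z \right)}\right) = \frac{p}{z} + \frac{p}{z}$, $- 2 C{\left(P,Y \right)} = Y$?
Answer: $\frac{4761}{256} \approx 18.598$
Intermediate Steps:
$C{\left(P,Y \right)} = - \frac{Y}{2}$
$K{\left(p,z \right)} = -8 + \frac{p}{4 z}$ ($K{\left(p,z \right)} = -8 + \frac{\frac{p}{z} + \frac{p}{z}}{8} = -8 + \frac{2 p \frac{1}{z}}{8} = -8 + \frac{p}{4 z}$)
$L{\left(w,k \right)} = 5 + w$
$m{\left(M \right)} = 2 M$
$V = - \frac{133}{16}$ ($V = -6 + \frac{\left(-8 + \frac{1}{4} \left(-4\right) \frac{1}{2}\right) - \left(5 + 5\right)}{8} = -6 + \frac{\left(-8 + \frac{1}{4} \left(-4\right) \frac{1}{2}\right) - 10}{8} = -6 + \frac{\left(-8 - \frac{1}{2}\right) - 10}{8} = -6 + \frac{- \frac{17}{2} - 10}{8} = -6 + \frac{1}{8} \left(- \frac{37}{2}\right) = -6 - \frac{37}{16} = - \frac{133}{16} \approx -8.3125$)
$\left(m{\left(D \right)} + V\right)^{2} = \left(2 \cdot 2 - \frac{133}{16}\right)^{2} = \left(4 - \frac{133}{16}\right)^{2} = \left(- \frac{69}{16}\right)^{2} = \frac{4761}{256}$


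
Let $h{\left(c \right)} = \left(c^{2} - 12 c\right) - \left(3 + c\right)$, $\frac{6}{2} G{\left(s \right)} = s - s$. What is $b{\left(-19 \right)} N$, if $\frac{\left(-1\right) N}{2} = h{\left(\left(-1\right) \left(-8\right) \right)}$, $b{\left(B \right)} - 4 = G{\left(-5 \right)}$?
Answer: $344$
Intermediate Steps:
$G{\left(s \right)} = 0$ ($G{\left(s \right)} = \frac{s - s}{3} = \frac{1}{3} \cdot 0 = 0$)
$b{\left(B \right)} = 4$ ($b{\left(B \right)} = 4 + 0 = 4$)
$h{\left(c \right)} = -3 + c^{2} - 13 c$
$N = 86$ ($N = - 2 \left(-3 + \left(\left(-1\right) \left(-8\right)\right)^{2} - 13 \left(\left(-1\right) \left(-8\right)\right)\right) = - 2 \left(-3 + 8^{2} - 104\right) = - 2 \left(-3 + 64 - 104\right) = \left(-2\right) \left(-43\right) = 86$)
$b{\left(-19 \right)} N = 4 \cdot 86 = 344$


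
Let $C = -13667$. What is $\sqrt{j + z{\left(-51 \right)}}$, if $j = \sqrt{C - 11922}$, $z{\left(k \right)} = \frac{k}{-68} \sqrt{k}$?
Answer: $\frac{\sqrt{i} \sqrt{3 \sqrt{51} + 4 \sqrt{25589}}}{2} \approx 9.0918 + 9.0918 i$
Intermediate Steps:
$z{\left(k \right)} = - \frac{k^{\frac{3}{2}}}{68}$ ($z{\left(k \right)} = k \left(- \frac{1}{68}\right) \sqrt{k} = - \frac{k}{68} \sqrt{k} = - \frac{k^{\frac{3}{2}}}{68}$)
$j = i \sqrt{25589}$ ($j = \sqrt{-13667 - 11922} = \sqrt{-25589} = i \sqrt{25589} \approx 159.97 i$)
$\sqrt{j + z{\left(-51 \right)}} = \sqrt{i \sqrt{25589} - \frac{\left(-51\right)^{\frac{3}{2}}}{68}} = \sqrt{i \sqrt{25589} - \frac{\left(-51\right) i \sqrt{51}}{68}} = \sqrt{i \sqrt{25589} + \frac{3 i \sqrt{51}}{4}}$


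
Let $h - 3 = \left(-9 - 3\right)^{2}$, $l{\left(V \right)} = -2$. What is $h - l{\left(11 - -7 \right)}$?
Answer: $149$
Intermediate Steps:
$h = 147$ ($h = 3 + \left(-9 - 3\right)^{2} = 3 + \left(-12\right)^{2} = 3 + 144 = 147$)
$h - l{\left(11 - -7 \right)} = 147 - -2 = 147 + 2 = 149$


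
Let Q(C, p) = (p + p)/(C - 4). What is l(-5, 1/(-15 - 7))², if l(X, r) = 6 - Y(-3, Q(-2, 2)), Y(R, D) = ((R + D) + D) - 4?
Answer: 1849/9 ≈ 205.44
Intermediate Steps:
Q(C, p) = 2*p/(-4 + C) (Q(C, p) = (2*p)/(-4 + C) = 2*p/(-4 + C))
Y(R, D) = -4 + R + 2*D (Y(R, D) = ((D + R) + D) - 4 = (R + 2*D) - 4 = -4 + R + 2*D)
l(X, r) = 43/3 (l(X, r) = 6 - (-4 - 3 + 2*(2*2/(-4 - 2))) = 6 - (-4 - 3 + 2*(2*2/(-6))) = 6 - (-4 - 3 + 2*(2*2*(-⅙))) = 6 - (-4 - 3 + 2*(-⅔)) = 6 - (-4 - 3 - 4/3) = 6 - 1*(-25/3) = 6 + 25/3 = 43/3)
l(-5, 1/(-15 - 7))² = (43/3)² = 1849/9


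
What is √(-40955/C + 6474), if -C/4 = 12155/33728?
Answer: √713358074/143 ≈ 186.77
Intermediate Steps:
C = -715/496 (C = -48620/33728 = -4*715/1984 = -715/496 ≈ -1.4415)
√(-40955/C + 6474) = √(-40955/(-715/496) + 6474) = √(-40955*(-496/715) + 6474) = √(4062736/143 + 6474) = √(4988518/143) = √713358074/143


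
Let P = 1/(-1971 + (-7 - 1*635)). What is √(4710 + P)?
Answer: √32158789377/2613 ≈ 68.629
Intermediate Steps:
P = -1/2613 (P = 1/(-1971 + (-7 - 635)) = 1/(-1971 - 642) = 1/(-2613) = -1/2613 ≈ -0.00038270)
√(4710 + P) = √(4710 - 1/2613) = √(12307229/2613) = √32158789377/2613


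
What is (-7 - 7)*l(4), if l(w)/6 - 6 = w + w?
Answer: -1176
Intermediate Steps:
l(w) = 36 + 12*w (l(w) = 36 + 6*(w + w) = 36 + 6*(2*w) = 36 + 12*w)
(-7 - 7)*l(4) = (-7 - 7)*(36 + 12*4) = -14*(36 + 48) = -14*84 = -1176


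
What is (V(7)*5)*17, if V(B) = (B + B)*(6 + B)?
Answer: 15470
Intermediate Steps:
V(B) = 2*B*(6 + B) (V(B) = (2*B)*(6 + B) = 2*B*(6 + B))
(V(7)*5)*17 = ((2*7*(6 + 7))*5)*17 = ((2*7*13)*5)*17 = (182*5)*17 = 910*17 = 15470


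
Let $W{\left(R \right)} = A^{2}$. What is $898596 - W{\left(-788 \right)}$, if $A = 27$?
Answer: $897867$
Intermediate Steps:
$W{\left(R \right)} = 729$ ($W{\left(R \right)} = 27^{2} = 729$)
$898596 - W{\left(-788 \right)} = 898596 - 729 = 897867$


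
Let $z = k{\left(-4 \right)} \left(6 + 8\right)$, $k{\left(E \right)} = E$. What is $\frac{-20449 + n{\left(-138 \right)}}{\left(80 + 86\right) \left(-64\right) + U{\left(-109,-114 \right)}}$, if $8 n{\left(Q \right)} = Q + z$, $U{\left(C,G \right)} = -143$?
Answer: $\frac{81893}{43068} \approx 1.9015$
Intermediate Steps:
$z = -56$ ($z = - 4 \left(6 + 8\right) = \left(-4\right) 14 = -56$)
$n{\left(Q \right)} = -7 + \frac{Q}{8}$ ($n{\left(Q \right)} = \frac{Q - 56}{8} = \frac{-56 + Q}{8} = -7 + \frac{Q}{8}$)
$\frac{-20449 + n{\left(-138 \right)}}{\left(80 + 86\right) \left(-64\right) + U{\left(-109,-114 \right)}} = \frac{-20449 + \left(-7 + \frac{1}{8} \left(-138\right)\right)}{\left(80 + 86\right) \left(-64\right) - 143} = \frac{-20449 - \frac{97}{4}}{166 \left(-64\right) - 143} = \frac{-20449 - \frac{97}{4}}{-10624 - 143} = - \frac{81893}{4 \left(-10767\right)} = \left(- \frac{81893}{4}\right) \left(- \frac{1}{10767}\right) = \frac{81893}{43068}$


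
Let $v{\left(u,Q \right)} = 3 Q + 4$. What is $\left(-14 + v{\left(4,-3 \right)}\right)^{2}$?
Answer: $361$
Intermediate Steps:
$v{\left(u,Q \right)} = 4 + 3 Q$
$\left(-14 + v{\left(4,-3 \right)}\right)^{2} = \left(-14 + \left(4 + 3 \left(-3\right)\right)\right)^{2} = \left(-14 + \left(4 - 9\right)\right)^{2} = \left(-14 - 5\right)^{2} = \left(-19\right)^{2} = 361$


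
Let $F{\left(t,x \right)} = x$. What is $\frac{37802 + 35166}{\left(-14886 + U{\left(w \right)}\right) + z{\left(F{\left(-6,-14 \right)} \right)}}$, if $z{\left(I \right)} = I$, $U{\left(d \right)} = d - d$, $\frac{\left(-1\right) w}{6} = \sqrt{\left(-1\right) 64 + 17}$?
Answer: $- \frac{18242}{3725} \approx -4.8972$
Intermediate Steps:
$w = - 6 i \sqrt{47}$ ($w = - 6 \sqrt{\left(-1\right) 64 + 17} = - 6 \sqrt{-64 + 17} = - 6 \sqrt{-47} = - 6 i \sqrt{47} \approx - 41.134 i$)
$U{\left(d \right)} = 0$
$\frac{37802 + 35166}{\left(-14886 + U{\left(w \right)}\right) + z{\left(F{\left(-6,-14 \right)} \right)}} = \frac{37802 + 35166}{\left(-14886 + 0\right) - 14} = \frac{72968}{-14886 - 14} = \frac{72968}{-14900} = 72968 \left(- \frac{1}{14900}\right) = - \frac{18242}{3725}$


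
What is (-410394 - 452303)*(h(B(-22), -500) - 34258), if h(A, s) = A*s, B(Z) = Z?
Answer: 20064606826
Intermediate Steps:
(-410394 - 452303)*(h(B(-22), -500) - 34258) = (-410394 - 452303)*(-22*(-500) - 34258) = -862697*(11000 - 34258) = -862697*(-23258) = 20064606826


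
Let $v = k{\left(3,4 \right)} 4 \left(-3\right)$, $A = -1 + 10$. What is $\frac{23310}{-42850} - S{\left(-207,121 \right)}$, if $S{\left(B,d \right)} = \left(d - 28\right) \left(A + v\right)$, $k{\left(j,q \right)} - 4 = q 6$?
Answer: $\frac{130308804}{4285} \approx 30410.0$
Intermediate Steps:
$A = 9$
$k{\left(j,q \right)} = 4 + 6 q$ ($k{\left(j,q \right)} = 4 + q 6 = 4 + 6 q$)
$v = -336$ ($v = \left(4 + 6 \cdot 4\right) 4 \left(-3\right) = \left(4 + 24\right) \left(-12\right) = 28 \left(-12\right) = -336$)
$S{\left(B,d \right)} = 9156 - 327 d$ ($S{\left(B,d \right)} = \left(d - 28\right) \left(9 - 336\right) = \left(-28 + d\right) \left(-327\right) = 9156 - 327 d$)
$\frac{23310}{-42850} - S{\left(-207,121 \right)} = \frac{23310}{-42850} - \left(9156 - 39567\right) = 23310 \left(- \frac{1}{42850}\right) - \left(9156 - 39567\right) = - \frac{2331}{4285} - -30411 = - \frac{2331}{4285} + 30411 = \frac{130308804}{4285}$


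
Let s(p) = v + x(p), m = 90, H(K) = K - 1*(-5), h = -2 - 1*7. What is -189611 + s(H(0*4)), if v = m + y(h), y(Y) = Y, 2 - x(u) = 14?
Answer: -189542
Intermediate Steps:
h = -9 (h = -2 - 7 = -9)
H(K) = 5 + K (H(K) = K + 5 = 5 + K)
x(u) = -12 (x(u) = 2 - 1*14 = 2 - 14 = -12)
v = 81 (v = 90 - 9 = 81)
s(p) = 69 (s(p) = 81 - 12 = 69)
-189611 + s(H(0*4)) = -189611 + 69 = -189542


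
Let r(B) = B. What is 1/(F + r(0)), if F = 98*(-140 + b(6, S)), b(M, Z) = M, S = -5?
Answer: -1/13132 ≈ -7.6150e-5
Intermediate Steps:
F = -13132 (F = 98*(-140 + 6) = 98*(-134) = -13132)
1/(F + r(0)) = 1/(-13132 + 0) = 1/(-13132) = -1/13132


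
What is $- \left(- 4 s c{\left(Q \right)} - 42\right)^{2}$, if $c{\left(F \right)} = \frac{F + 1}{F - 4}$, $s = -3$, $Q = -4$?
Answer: $- \frac{5625}{4} \approx -1406.3$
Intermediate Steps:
$c{\left(F \right)} = \frac{1 + F}{-4 + F}$
$- \left(- 4 s c{\left(Q \right)} - 42\right)^{2} = - \left(\left(-4\right) \left(-3\right) \frac{1 - 4}{-4 - 4} - 42\right)^{2} = - \left(12 \frac{1}{-8} \left(-3\right) - 42\right)^{2} = - \left(12 \left(\left(- \frac{1}{8}\right) \left(-3\right)\right) - 42\right)^{2} = - \left(12 \cdot \frac{3}{8} - 42\right)^{2} = - \left(\frac{9}{2} - 42\right)^{2} = - \left(- \frac{75}{2}\right)^{2} = \left(-1\right) \frac{5625}{4} = - \frac{5625}{4}$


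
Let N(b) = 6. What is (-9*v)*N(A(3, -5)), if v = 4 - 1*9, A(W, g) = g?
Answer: 270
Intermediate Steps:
v = -5 (v = 4 - 9 = -5)
(-9*v)*N(A(3, -5)) = -9*(-5)*6 = 45*6 = 270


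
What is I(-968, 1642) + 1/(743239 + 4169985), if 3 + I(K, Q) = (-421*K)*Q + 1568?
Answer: 3287745456342185/4913224 ≈ 6.6916e+8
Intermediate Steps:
I(K, Q) = 1565 - 421*K*Q (I(K, Q) = -3 + ((-421*K)*Q + 1568) = -3 + (-421*K*Q + 1568) = -3 + (1568 - 421*K*Q) = 1565 - 421*K*Q)
I(-968, 1642) + 1/(743239 + 4169985) = (1565 - 421*(-968)*1642) + 1/(743239 + 4169985) = (1565 + 669160976) + 1/4913224 = 669162541 + 1/4913224 = 3287745456342185/4913224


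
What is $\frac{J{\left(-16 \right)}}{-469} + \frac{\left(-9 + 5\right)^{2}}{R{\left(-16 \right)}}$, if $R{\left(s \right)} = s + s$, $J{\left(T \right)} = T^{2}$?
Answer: $- \frac{981}{938} \approx -1.0458$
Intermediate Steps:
$R{\left(s \right)} = 2 s$
$\frac{J{\left(-16 \right)}}{-469} + \frac{\left(-9 + 5\right)^{2}}{R{\left(-16 \right)}} = \frac{\left(-16\right)^{2}}{-469} + \frac{\left(-9 + 5\right)^{2}}{2 \left(-16\right)} = 256 \left(- \frac{1}{469}\right) + \frac{\left(-4\right)^{2}}{-32} = - \frac{256}{469} + 16 \left(- \frac{1}{32}\right) = - \frac{256}{469} - \frac{1}{2} = - \frac{981}{938}$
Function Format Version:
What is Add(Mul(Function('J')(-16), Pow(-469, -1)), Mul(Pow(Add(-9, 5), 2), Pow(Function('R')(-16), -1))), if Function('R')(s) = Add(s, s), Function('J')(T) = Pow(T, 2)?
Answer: Rational(-981, 938) ≈ -1.0458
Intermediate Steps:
Function('R')(s) = Mul(2, s)
Add(Mul(Function('J')(-16), Pow(-469, -1)), Mul(Pow(Add(-9, 5), 2), Pow(Function('R')(-16), -1))) = Add(Mul(Pow(-16, 2), Pow(-469, -1)), Mul(Pow(Add(-9, 5), 2), Pow(Mul(2, -16), -1))) = Add(Mul(256, Rational(-1, 469)), Mul(Pow(-4, 2), Pow(-32, -1))) = Add(Rational(-256, 469), Mul(16, Rational(-1, 32))) = Add(Rational(-256, 469), Rational(-1, 2)) = Rational(-981, 938)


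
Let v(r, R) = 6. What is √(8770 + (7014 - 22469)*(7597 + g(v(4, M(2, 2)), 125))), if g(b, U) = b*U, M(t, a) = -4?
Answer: I*√128994115 ≈ 11358.0*I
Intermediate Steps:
g(b, U) = U*b
√(8770 + (7014 - 22469)*(7597 + g(v(4, M(2, 2)), 125))) = √(8770 + (7014 - 22469)*(7597 + 125*6)) = √(8770 - 15455*(7597 + 750)) = √(8770 - 15455*8347) = √(8770 - 129002885) = √(-128994115) = I*√128994115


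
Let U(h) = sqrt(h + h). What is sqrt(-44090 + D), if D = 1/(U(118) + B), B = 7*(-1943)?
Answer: sqrt(-599668091 + 88180*sqrt(59))/sqrt(13601 - 2*sqrt(59)) ≈ 209.98*I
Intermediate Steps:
U(h) = sqrt(2)*sqrt(h) (U(h) = sqrt(2*h) = sqrt(2)*sqrt(h))
B = -13601
D = 1/(-13601 + 2*sqrt(59)) (D = 1/(sqrt(2)*sqrt(118) - 13601) = 1/(2*sqrt(59) - 13601) = 1/(-13601 + 2*sqrt(59)) ≈ -7.3607e-5)
sqrt(-44090 + D) = sqrt(-44090 + (-13601/184986965 - 2*sqrt(59)/184986965)) = sqrt(-8156075300451/184986965 - 2*sqrt(59)/184986965)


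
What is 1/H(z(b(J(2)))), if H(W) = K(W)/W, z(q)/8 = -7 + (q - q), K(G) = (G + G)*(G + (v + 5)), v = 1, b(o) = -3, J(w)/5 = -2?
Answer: -1/100 ≈ -0.010000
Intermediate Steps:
J(w) = -10 (J(w) = 5*(-2) = -10)
K(G) = 2*G*(6 + G) (K(G) = (G + G)*(G + (1 + 5)) = (2*G)*(G + 6) = (2*G)*(6 + G) = 2*G*(6 + G))
z(q) = -56 (z(q) = 8*(-7 + (q - q)) = 8*(-7 + 0) = 8*(-7) = -56)
H(W) = 12 + 2*W (H(W) = (2*W*(6 + W))/W = 12 + 2*W)
1/H(z(b(J(2)))) = 1/(12 + 2*(-56)) = 1/(12 - 112) = 1/(-100) = -1/100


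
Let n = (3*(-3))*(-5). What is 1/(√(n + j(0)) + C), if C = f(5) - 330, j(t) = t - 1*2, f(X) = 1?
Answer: -329/108198 - √43/108198 ≈ -0.0031013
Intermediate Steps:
j(t) = -2 + t (j(t) = t - 2 = -2 + t)
n = 45 (n = -9*(-5) = 45)
C = -329 (C = 1 - 330 = -329)
1/(√(n + j(0)) + C) = 1/(√(45 + (-2 + 0)) - 329) = 1/(√(45 - 2) - 329) = 1/(√43 - 329) = 1/(-329 + √43)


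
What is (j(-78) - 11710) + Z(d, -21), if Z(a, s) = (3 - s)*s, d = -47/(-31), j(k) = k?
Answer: -12292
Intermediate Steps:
d = 47/31 (d = -47*(-1/31) = 47/31 ≈ 1.5161)
Z(a, s) = s*(3 - s)
(j(-78) - 11710) + Z(d, -21) = (-78 - 11710) - 21*(3 - 1*(-21)) = -11788 - 21*(3 + 21) = -11788 - 21*24 = -11788 - 504 = -12292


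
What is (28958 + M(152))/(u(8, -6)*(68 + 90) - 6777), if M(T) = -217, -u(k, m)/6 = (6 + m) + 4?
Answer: -28741/10569 ≈ -2.7194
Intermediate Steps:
u(k, m) = -60 - 6*m (u(k, m) = -6*((6 + m) + 4) = -6*(10 + m) = -60 - 6*m)
(28958 + M(152))/(u(8, -6)*(68 + 90) - 6777) = (28958 - 217)/((-60 - 6*(-6))*(68 + 90) - 6777) = 28741/((-60 + 36)*158 - 6777) = 28741/(-24*158 - 6777) = 28741/(-3792 - 6777) = 28741/(-10569) = 28741*(-1/10569) = -28741/10569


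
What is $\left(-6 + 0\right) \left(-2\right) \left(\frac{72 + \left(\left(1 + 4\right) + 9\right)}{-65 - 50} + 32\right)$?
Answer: $\frac{43128}{115} \approx 375.03$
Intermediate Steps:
$\left(-6 + 0\right) \left(-2\right) \left(\frac{72 + \left(\left(1 + 4\right) + 9\right)}{-65 - 50} + 32\right) = \left(-6\right) \left(-2\right) \left(\frac{72 + \left(5 + 9\right)}{-115} + 32\right) = 12 \left(\left(72 + 14\right) \left(- \frac{1}{115}\right) + 32\right) = 12 \left(86 \left(- \frac{1}{115}\right) + 32\right) = 12 \left(- \frac{86}{115} + 32\right) = 12 \cdot \frac{3594}{115} = \frac{43128}{115}$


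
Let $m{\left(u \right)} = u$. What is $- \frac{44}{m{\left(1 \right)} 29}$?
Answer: $- \frac{44}{29} \approx -1.5172$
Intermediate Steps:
$- \frac{44}{m{\left(1 \right)} 29} = - \frac{44}{1 \cdot 29} = - \frac{44}{29}$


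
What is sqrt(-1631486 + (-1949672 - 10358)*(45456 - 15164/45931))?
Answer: I*sqrt(187962206762758006806)/45931 ≈ 2.9849e+5*I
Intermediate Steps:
sqrt(-1631486 + (-1949672 - 10358)*(45456 - 15164/45931)) = sqrt(-1631486 - 1960030*(45456 - 15164*1/45931)) = sqrt(-1631486 - 1960030*(45456 - 15164/45931)) = sqrt(-1631486 - 1960030*2087824372/45931) = sqrt(-1631486 - 4092198403851160/45931) = sqrt(-4092273339634626/45931) = I*sqrt(187962206762758006806)/45931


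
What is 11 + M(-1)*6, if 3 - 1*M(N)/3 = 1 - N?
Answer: 29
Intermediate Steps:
M(N) = 6 + 3*N (M(N) = 9 - 3*(1 - N) = 9 + (-3 + 3*N) = 6 + 3*N)
11 + M(-1)*6 = 11 + (6 + 3*(-1))*6 = 11 + (6 - 3)*6 = 11 + 3*6 = 11 + 18 = 29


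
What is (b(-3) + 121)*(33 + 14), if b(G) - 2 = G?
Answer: 5640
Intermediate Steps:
b(G) = 2 + G
(b(-3) + 121)*(33 + 14) = ((2 - 3) + 121)*(33 + 14) = (-1 + 121)*47 = 120*47 = 5640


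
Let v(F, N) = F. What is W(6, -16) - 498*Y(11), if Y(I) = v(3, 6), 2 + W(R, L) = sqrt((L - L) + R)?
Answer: -1496 + sqrt(6) ≈ -1493.6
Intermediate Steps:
W(R, L) = -2 + sqrt(R) (W(R, L) = -2 + sqrt((L - L) + R) = -2 + sqrt(0 + R) = -2 + sqrt(R))
Y(I) = 3
W(6, -16) - 498*Y(11) = (-2 + sqrt(6)) - 498*3 = (-2 + sqrt(6)) - 1494 = -1496 + sqrt(6)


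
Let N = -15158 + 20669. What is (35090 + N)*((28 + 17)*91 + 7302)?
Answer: 462729597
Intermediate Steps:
N = 5511
(35090 + N)*((28 + 17)*91 + 7302) = (35090 + 5511)*((28 + 17)*91 + 7302) = 40601*(45*91 + 7302) = 40601*(4095 + 7302) = 40601*11397 = 462729597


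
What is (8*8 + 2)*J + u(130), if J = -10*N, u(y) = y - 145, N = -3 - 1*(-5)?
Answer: -1335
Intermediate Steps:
N = 2 (N = -3 + 5 = 2)
u(y) = -145 + y
J = -20 (J = -10*2 = -20)
(8*8 + 2)*J + u(130) = (8*8 + 2)*(-20) + (-145 + 130) = (64 + 2)*(-20) - 15 = 66*(-20) - 15 = -1320 - 15 = -1335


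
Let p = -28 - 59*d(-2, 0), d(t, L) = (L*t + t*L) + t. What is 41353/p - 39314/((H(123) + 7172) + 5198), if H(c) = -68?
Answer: 252593173/553590 ≈ 456.28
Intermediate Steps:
d(t, L) = t + 2*L*t (d(t, L) = (L*t + L*t) + t = 2*L*t + t = t + 2*L*t)
p = 90 (p = -28 - (-118)*(1 + 2*0) = -28 - (-118)*(1 + 0) = -28 - (-118) = -28 - 59*(-2) = -28 + 118 = 90)
41353/p - 39314/((H(123) + 7172) + 5198) = 41353/90 - 39314/((-68 + 7172) + 5198) = 41353*(1/90) - 39314/(7104 + 5198) = 41353/90 - 39314/12302 = 41353/90 - 39314*1/12302 = 41353/90 - 19657/6151 = 252593173/553590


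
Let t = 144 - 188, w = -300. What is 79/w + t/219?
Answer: -3389/7300 ≈ -0.46425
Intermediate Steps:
t = -44
79/w + t/219 = 79/(-300) - 44/219 = 79*(-1/300) - 44*1/219 = -79/300 - 44/219 = -3389/7300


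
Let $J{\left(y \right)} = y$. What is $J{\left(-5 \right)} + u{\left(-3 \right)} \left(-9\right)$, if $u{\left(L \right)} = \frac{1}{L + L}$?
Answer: $- \frac{7}{2} \approx -3.5$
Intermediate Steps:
$u{\left(L \right)} = \frac{1}{2 L}$
$J{\left(-5 \right)} + u{\left(-3 \right)} \left(-9\right) = -5 + \frac{1}{2 \left(-3\right)} \left(-9\right) = -5 + \frac{1}{2} \left(- \frac{1}{3}\right) \left(-9\right) = -5 - - \frac{3}{2} = -5 + \frac{3}{2} = - \frac{7}{2}$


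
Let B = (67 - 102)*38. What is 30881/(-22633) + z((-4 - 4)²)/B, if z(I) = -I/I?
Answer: -41049097/30101890 ≈ -1.3637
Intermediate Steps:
z(I) = -1 (z(I) = -1*1 = -1)
B = -1330 (B = -35*38 = -1330)
30881/(-22633) + z((-4 - 4)²)/B = 30881/(-22633) - 1/(-1330) = 30881*(-1/22633) - 1*(-1/1330) = -30881/22633 + 1/1330 = -41049097/30101890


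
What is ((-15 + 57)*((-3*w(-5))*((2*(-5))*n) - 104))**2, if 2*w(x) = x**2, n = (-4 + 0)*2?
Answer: 16995815424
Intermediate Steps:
n = -8 (n = -4*2 = -8)
w(x) = x**2/2
((-15 + 57)*((-3*w(-5))*((2*(-5))*n) - 104))**2 = ((-15 + 57)*((-3*(-5)**2/2)*((2*(-5))*(-8)) - 104))**2 = (42*((-3*25/2)*(-10*(-8)) - 104))**2 = (42*(-3*25/2*80 - 104))**2 = (42*(-75/2*80 - 104))**2 = (42*(-3000 - 104))**2 = (42*(-3104))**2 = (-130368)**2 = 16995815424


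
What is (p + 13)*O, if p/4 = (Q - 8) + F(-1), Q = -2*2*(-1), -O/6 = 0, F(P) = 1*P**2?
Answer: 0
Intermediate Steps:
F(P) = P**2
O = 0 (O = -6*0 = 0)
Q = 4 (Q = -4*(-1) = 4)
p = -12 (p = 4*((4 - 8) + (-1)**2) = 4*(-4 + 1) = 4*(-3) = -12)
(p + 13)*O = (-12 + 13)*0 = 1*0 = 0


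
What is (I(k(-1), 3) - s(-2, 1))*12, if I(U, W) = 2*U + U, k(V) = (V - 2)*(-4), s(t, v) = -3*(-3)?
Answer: 324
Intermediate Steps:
s(t, v) = 9
k(V) = 8 - 4*V (k(V) = (-2 + V)*(-4) = 8 - 4*V)
I(U, W) = 3*U
(I(k(-1), 3) - s(-2, 1))*12 = (3*(8 - 4*(-1)) - 1*9)*12 = (3*(8 + 4) - 9)*12 = (3*12 - 9)*12 = (36 - 9)*12 = 27*12 = 324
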